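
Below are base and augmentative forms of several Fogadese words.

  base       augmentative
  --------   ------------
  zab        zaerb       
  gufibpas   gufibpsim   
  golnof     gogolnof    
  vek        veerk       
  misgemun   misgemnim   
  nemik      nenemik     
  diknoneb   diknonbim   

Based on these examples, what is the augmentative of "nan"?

vek and nemik both end in -k yet inflect differently (veerk, nenemik), so the final letter is not what conditions the rule; the number of vowels is.
"nan" has 1 vowel. The stems with 1 vowel (zab → zaerb, vek → veerk) insert -er- after the first vowel.
So nan → naern.

naern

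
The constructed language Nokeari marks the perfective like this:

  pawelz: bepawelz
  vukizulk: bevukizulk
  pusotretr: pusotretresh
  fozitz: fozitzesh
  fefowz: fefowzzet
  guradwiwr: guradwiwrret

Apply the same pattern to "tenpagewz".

tenpagewzzet

pawelz and fozitz both end in -z yet inflect differently (bepawelz, fozitzesh), so the final letter is not what conditions the rule; the second-to-last letter is.
"tenpagewz" has second-to-last letter 'w'. The stems whose second-to-last letter is 'w' (fefowz → fefowzzet, guradwiwr → guradwiwrret) double the final consonant and add -et.
So tenpagewz → tenpagewzzet.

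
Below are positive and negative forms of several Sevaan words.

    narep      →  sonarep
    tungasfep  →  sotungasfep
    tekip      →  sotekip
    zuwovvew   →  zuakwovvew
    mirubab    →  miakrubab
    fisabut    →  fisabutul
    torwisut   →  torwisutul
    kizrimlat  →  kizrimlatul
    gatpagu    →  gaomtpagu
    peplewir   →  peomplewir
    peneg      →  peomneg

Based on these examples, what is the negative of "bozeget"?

narep and zuwovvew both have last vowel 'e' yet inflect differently (sonarep, zuakwovvew), so the last vowel is not what conditions the rule; the final letter is.
"bozeget" ends in -t. The stems ending in -t (fisabut → fisabutul, torwisut → torwisutul, kizrimlat → kizrimlatul) add -ul.
The other patterns: stems ending in -p add the prefix so-; stems ending in -b or -w insert -ak- after the first vowel; stems ending in -g, -r or -u insert -om- after the first vowel.
So bozeget → bozegetul.

bozegetul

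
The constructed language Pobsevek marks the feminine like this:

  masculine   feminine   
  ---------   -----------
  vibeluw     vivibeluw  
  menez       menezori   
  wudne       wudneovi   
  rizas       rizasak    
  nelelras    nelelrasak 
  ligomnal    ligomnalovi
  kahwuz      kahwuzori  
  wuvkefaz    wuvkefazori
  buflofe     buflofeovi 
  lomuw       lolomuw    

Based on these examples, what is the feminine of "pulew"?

vibeluw and kahwuz both have last vowel 'u' yet inflect differently (vivibeluw, kahwuzori), so the last vowel is not what conditions the rule; the final letter is.
"pulew" ends in -w. The stems ending in -w (vibeluw → vivibeluw, lomuw → lolomuw) repeat the first consonant+vowel as a prefix.
So pulew → pupulew.

pupulew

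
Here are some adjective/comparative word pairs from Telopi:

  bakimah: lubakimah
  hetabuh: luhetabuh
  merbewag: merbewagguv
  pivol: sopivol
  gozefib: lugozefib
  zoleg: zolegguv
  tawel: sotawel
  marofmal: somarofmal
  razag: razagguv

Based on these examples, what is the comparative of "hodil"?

marofmal and merbewag both have last vowel 'a' yet inflect differently (somarofmal, merbewagguv), so the last vowel is not what conditions the rule; the final letter is.
"hodil" ends in -l. The stems ending in -l (tawel → sotawel, pivol → sopivol, marofmal → somarofmal) add the prefix so-.
So hodil → sohodil.

sohodil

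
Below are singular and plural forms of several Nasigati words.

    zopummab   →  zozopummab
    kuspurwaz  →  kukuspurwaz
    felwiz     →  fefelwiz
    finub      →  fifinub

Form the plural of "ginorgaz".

giginorgaz

Every pair shown (zopummab → zozopummab, kuspurwaz → kukuspurwaz, felwiz → fefelwiz, …) follows the same rule: repeat the first consonant+vowel as a prefix.
So ginorgaz → giginorgaz.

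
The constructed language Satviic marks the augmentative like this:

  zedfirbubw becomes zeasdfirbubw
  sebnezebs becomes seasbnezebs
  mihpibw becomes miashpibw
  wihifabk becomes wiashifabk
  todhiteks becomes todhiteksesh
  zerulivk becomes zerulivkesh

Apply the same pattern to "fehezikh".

"fehezikh" has second-to-last letter 'k'. The one such stem in the data (todhiteks → todhiteksesh) adds -esh, so the same rule applies.
So fehezikh → fehezikhesh.

fehezikhesh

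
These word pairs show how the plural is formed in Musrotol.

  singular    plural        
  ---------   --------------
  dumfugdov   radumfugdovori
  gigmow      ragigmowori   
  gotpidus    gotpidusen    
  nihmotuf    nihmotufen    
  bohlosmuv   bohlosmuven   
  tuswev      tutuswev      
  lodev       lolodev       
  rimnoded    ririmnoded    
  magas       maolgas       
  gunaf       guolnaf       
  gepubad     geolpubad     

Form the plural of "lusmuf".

lusmufen

dumfugdov and bohlosmuv both end in -v yet inflect differently (radumfugdovori, bohlosmuven), so the final letter is not what conditions the rule; the last vowel is.
"lusmuf" has last vowel 'u'. The stems whose last vowel is 'u' (gotpidus → gotpidusen, nihmotuf → nihmotufen, bohlosmuv → bohlosmuven) add -en.
So lusmuf → lusmufen.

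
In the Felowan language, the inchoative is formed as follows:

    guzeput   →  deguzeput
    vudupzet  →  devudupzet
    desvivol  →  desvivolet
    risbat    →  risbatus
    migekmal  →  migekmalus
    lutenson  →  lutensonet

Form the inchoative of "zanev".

desvivol and migekmal both end in -l yet inflect differently (desvivolet, migekmalus), so the final letter is not what conditions the rule; the last vowel is.
"zanev" has last vowel 'e'. The one such stem in the data (vudupzet → devudupzet) adds the prefix de-, so the same rule applies.
So zanev → dezanev.

dezanev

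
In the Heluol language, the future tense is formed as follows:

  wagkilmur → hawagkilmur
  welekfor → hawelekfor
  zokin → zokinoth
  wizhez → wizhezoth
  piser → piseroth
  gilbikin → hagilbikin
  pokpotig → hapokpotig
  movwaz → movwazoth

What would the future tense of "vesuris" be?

piser and welekfor both end in -r yet inflect differently (piseroth, hawelekfor), so the final letter is not what conditions the rule; the number of vowels is.
"vesuris" has 3 vowels. The stems with 3 vowels (pokpotig → hapokpotig, welekfor → hawelekfor, wagkilmur → hawagkilmur) add the prefix ha-.
The other pattern: stems with 2 vowels add -oth.
So vesuris → havesuris.

havesuris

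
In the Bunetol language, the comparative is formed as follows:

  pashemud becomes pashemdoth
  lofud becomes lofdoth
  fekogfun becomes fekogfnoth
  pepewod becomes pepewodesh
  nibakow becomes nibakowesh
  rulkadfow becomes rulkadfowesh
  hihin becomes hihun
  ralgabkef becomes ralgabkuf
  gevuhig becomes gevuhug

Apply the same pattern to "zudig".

"zudig" has last vowel 'i'. The stems whose last vowel is 'i' (hihin → hihun, gevuhig → gevuhug) change the last vowel to 'u'.
The other patterns: stems whose last vowel is 'u' delete the last vowel and add -oth; stems whose last vowel is 'o' add -esh.
So zudig → zudug.

zudug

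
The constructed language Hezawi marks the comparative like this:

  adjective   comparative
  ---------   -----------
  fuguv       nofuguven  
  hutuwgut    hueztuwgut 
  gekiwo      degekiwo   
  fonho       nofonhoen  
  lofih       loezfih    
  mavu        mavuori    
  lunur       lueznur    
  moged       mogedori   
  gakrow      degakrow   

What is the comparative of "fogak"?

nofogaken

gekiwo and fonho both end in -o yet inflect differently (degekiwo, nofonhoen), so the final letter is not what conditions the rule; the first letter is.
"fogak" begins with f-. The stems beginning with f- (fonho → nofonhoen, fuguv → nofuguven) add no- … -en around the stem.
The other patterns: stems beginning with g- add the prefix de-; stems beginning with m- add -ori; stems beginning with h- or l- insert -ez- after the first vowel.
So fogak → nofogaken.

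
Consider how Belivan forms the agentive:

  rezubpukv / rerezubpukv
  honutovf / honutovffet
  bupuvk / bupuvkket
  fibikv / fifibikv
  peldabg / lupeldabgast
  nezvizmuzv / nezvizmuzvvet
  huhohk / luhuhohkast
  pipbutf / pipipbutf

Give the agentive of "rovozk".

rovozkket

"rovozk" has second-to-last letter 'z'. The one such stem in the data (nezvizmuzv → nezvizmuzvvet) doubles the final consonant and adds -et (as do bupuvk, honutovf), so the same rule applies.
So rovozk → rovozkket.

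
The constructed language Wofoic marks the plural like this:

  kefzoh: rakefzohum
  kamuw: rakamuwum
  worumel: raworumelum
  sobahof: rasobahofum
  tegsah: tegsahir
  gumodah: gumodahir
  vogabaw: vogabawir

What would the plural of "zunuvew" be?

"zunuvew" has last vowel 'e'. The one such stem in the data (worumel → raworumelum) adds ra- … -um around the stem, so the same rule applies.
The other pattern: stems whose last vowel is 'a' add -ir.
So zunuvew → razunuvewum.

razunuvewum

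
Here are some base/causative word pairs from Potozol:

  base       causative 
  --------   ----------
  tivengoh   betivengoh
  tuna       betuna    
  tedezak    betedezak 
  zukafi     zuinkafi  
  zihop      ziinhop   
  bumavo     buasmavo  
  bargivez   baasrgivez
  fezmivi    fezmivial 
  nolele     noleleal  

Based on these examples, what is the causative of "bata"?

zukafi and fezmivi both end in -i yet inflect differently (zuinkafi, fezmivial), so the final letter is not what conditions the rule; the first letter is.
"bata" begins with b-. The stems beginning with b- (bumavo → buasmavo, bargivez → baasrgivez) insert -as- after the first vowel.
So bata → baasta.

baasta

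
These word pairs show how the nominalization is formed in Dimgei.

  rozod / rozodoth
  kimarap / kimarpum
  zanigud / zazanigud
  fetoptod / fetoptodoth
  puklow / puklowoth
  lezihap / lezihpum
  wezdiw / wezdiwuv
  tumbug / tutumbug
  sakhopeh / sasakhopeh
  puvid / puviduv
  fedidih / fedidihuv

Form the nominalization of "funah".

sakhopeh and fedidih both end in -h yet inflect differently (sasakhopeh, fedidihuv), so the final letter is not what conditions the rule; the last vowel is.
"funah" has last vowel 'a'. The stems whose last vowel is 'a' (lezihap → lezihpum, kimarap → kimarpum) delete the last vowel and add -um.
So funah → funhum.

funhum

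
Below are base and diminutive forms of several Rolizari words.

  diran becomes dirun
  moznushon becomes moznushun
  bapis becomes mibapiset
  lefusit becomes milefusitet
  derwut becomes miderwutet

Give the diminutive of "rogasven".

rogasvun

diran and derwut both begin with d- yet inflect differently (dirun, miderwutet), so the first letter is not what conditions the rule; the final letter is.
"rogasven" ends in -n. The stems ending in -n (diran → dirun, moznushon → moznushun) change the last vowel to 'u'.
So rogasven → rogasvun.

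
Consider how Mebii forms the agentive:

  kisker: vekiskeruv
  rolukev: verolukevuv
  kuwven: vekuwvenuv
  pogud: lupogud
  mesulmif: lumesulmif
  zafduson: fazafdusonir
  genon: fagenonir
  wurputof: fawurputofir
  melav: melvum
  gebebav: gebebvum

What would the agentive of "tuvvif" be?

"tuvvif" has last vowel 'i'. The one such stem in the data (mesulmif → lumesulmif) adds the prefix lu-, so the same rule applies.
So tuvvif → lutuvvif.

lutuvvif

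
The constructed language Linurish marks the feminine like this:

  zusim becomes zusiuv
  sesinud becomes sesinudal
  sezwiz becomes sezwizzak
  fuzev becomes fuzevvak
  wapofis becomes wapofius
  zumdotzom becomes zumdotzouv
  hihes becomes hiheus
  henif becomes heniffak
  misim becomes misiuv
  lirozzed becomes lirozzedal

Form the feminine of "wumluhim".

wumluhiuv

wapofis and misim both have last vowel 'i' yet inflect differently (wapofius, misiuv), so the last vowel is not what conditions the rule; the final letter is.
"wumluhim" ends in -m. The stems ending in -m (zumdotzom → zumdotzouv, misim → misiuv, zusim → zusiuv) drop the final letter and add -uv.
The other patterns: stems ending in -s drop the final letter and add -us; stems ending in -d add -al; stems ending in -f, -v or -z double the final consonant and add -ak.
So wumluhim → wumluhiuv.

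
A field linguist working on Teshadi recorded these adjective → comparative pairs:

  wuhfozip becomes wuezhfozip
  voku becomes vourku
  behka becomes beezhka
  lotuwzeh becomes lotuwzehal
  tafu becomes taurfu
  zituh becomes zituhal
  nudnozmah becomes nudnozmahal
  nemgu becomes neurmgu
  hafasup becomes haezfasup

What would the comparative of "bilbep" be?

voku and zituh both have last vowel 'u' yet inflect differently (vourku, zituhal), so the last vowel is not what conditions the rule; the final letter is.
"bilbep" ends in -p. The stems ending in -p (wuhfozip → wuezhfozip, hafasup → haezfasup) insert -ez- after the first vowel.
So bilbep → biezlbep.

biezlbep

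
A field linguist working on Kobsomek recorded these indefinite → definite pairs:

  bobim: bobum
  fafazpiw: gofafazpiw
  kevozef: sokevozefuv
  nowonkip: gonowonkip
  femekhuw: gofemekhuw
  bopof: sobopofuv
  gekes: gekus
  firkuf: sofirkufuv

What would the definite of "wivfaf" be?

gekes and kevozef both have last vowel 'e' yet inflect differently (gekus, sokevozefuv), so the last vowel is not what conditions the rule; the final letter is.
"wivfaf" ends in -f. The stems ending in -f (bopof → sobopofuv, firkuf → sofirkufuv, kevozef → sokevozefuv) add so- … -uv around the stem.
So wivfaf → sowivfafuv.

sowivfafuv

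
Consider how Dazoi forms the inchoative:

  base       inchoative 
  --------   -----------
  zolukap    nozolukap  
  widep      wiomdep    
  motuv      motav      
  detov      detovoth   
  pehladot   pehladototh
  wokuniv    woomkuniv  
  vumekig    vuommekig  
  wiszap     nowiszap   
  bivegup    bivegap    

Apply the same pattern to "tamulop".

tamulopoth

detov and motuv both end in -v yet inflect differently (detovoth, motav), so the final letter is not what conditions the rule; the last vowel is.
"tamulop" has last vowel 'o'. The stems whose last vowel is 'o' (pehladot → pehladototh, detov → detovoth) add -oth.
So tamulop → tamulopoth.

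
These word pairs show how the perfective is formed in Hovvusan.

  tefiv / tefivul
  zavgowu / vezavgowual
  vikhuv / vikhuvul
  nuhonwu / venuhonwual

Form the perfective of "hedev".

hedevul

vikhuv and nuhonwu both have last vowel 'u' yet inflect differently (vikhuvul, venuhonwual), so the last vowel is not what conditions the rule; whether the stem ends in a vowel or a consonant is.
"hedev" ends in a consonant. The stems ending in a consonant (vikhuv → vikhuvul, tefiv → tefivul) add -ul.
So hedev → hedevul.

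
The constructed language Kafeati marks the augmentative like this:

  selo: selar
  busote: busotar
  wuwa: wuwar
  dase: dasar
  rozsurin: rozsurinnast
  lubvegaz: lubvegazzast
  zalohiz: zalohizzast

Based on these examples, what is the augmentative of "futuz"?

futuzzast

"futuz" ends in a consonant. The stems ending in a consonant (rozsurin → rozsurinnast, lubvegaz → lubvegazzast, zalohiz → zalohizzast) double the final consonant and add -ast.
The other pattern: stems ending in a vowel drop the final letter and add -ar.
So futuz → futuzzast.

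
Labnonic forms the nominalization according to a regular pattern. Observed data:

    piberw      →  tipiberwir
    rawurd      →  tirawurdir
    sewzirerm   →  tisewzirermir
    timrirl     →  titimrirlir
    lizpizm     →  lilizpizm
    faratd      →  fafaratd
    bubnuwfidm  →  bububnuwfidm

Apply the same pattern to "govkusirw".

tigovkusirwir

"govkusirw" has second-to-last letter 'r'. The stems whose second-to-last letter is 'r' (piberw → tipiberwir, rawurd → tirawurdir, sewzirerm → tisewzirermir) add ti- … -ir around the stem.
So govkusirw → tigovkusirwir.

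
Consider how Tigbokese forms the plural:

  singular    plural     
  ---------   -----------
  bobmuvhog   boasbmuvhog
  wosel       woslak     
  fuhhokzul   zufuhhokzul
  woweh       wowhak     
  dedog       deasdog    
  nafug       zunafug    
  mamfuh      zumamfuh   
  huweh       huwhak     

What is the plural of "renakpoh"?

"renakpoh" has last vowel 'o'. The stems whose last vowel is 'o' (dedog → deasdog, bobmuvhog → boasbmuvhog) insert -as- after the first vowel.
The other patterns: stems whose last vowel is 'u' add the prefix zu-; stems whose last vowel is 'e' delete the last vowel and add -ak.
So renakpoh → reasnakpoh.

reasnakpoh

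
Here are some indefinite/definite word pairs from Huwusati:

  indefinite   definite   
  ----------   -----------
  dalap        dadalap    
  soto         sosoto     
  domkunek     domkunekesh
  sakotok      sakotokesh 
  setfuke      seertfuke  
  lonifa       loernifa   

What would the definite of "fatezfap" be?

soto and sakotok both have last vowel 'o' yet inflect differently (sosoto, sakotokesh), so the last vowel is not what conditions the rule; the final letter is.
"fatezfap" ends in -p. The one such stem in the data (dalap → dadalap) repeats the first consonant+vowel as a prefix (as does soto), so the same rule applies.
So fatezfap → fafatezfap.

fafatezfap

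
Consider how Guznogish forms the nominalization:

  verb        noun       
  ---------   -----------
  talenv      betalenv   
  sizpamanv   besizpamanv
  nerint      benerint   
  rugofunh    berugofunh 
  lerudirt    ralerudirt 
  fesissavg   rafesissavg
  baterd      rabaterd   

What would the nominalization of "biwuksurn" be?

"biwuksurn" has second-to-last letter 'r'. The stems whose second-to-last letter is 'r' (lerudirt → ralerudirt, baterd → rabaterd) add the prefix ra-.
So biwuksurn → rabiwuksurn.

rabiwuksurn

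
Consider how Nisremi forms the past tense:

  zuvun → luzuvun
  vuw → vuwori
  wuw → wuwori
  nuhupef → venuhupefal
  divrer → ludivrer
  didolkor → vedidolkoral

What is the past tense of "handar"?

luhandar

divrer and didolkor both end in -r yet inflect differently (ludivrer, vedidolkoral), so the final letter is not what conditions the rule; the number of vowels is.
"handar" has 2 vowels. The stems with 2 vowels (divrer → ludivrer, zuvun → luzuvun) add the prefix lu-.
So handar → luhandar.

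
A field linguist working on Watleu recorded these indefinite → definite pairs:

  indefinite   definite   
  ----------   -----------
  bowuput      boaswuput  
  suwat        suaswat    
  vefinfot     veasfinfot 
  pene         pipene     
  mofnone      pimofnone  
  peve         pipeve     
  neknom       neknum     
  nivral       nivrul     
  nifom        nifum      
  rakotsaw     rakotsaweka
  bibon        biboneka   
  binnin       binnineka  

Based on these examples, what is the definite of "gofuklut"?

goasfuklut

"gofuklut" ends in -t. The stems ending in -t (bowuput → boaswuput, suwat → suaswat, vefinfot → veasfinfot) insert -as- after the first vowel.
The other patterns: stems ending in -e add the prefix pi-; stems ending in -l or -m change the last vowel to 'u'; stems ending in -n or -w add -eka.
So gofuklut → goasfuklut.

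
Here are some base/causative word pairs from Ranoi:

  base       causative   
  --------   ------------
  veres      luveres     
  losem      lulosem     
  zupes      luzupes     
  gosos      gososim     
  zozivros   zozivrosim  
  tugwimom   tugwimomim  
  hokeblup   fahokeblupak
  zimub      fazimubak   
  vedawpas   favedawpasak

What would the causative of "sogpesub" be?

"sogpesub" has last vowel 'u'. The stems whose last vowel is 'u' (hokeblup → fahokeblupak, zimub → fazimubak) add fa- … -ak around the stem.
So sogpesub → fasogpesubak.

fasogpesubak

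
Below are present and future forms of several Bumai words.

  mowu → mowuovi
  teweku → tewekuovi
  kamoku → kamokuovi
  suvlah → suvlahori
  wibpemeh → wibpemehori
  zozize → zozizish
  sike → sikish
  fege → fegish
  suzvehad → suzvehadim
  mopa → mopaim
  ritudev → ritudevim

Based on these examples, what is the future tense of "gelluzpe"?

"gelluzpe" ends in -e. The stems ending in -e (zozize → zozizish, sike → sikish, fege → fegish) drop the final letter and add -ish.
The other patterns: stems ending in -u add -ovi; stems ending in -h add -ori; stems ending in -a, -d or -v add -im.
So gelluzpe → gelluzpish.

gelluzpish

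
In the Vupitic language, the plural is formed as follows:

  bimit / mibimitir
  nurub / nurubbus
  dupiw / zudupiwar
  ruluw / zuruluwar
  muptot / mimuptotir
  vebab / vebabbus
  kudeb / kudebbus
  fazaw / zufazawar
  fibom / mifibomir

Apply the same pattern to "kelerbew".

zukelerbewar

"kelerbew" ends in -w. The stems ending in -w (fazaw → zufazawar, ruluw → zuruluwar, dupiw → zudupiwar) add zu- … -ar around the stem.
The other patterns: stems ending in -b double the final consonant and add -us; stems ending in -m or -t add mi- … -ir around the stem.
So kelerbew → zukelerbewar.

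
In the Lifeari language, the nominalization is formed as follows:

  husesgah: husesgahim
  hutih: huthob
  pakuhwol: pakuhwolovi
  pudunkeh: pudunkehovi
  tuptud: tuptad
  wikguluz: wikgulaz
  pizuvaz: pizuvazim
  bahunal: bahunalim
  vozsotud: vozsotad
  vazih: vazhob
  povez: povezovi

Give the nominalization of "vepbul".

vepbal

wikguluz and pizuvaz both end in -z yet inflect differently (wikgulaz, pizuvazim), so the final letter is not what conditions the rule; the last vowel is.
"vepbul" has last vowel 'u'. The stems whose last vowel is 'u' (wikguluz → wikgulaz, tuptud → tuptad, vozsotud → vozsotad) change the last vowel to 'a'.
The other patterns: stems whose last vowel is 'a' add -im; stems whose last vowel is 'i' delete the last vowel and add -ob; stems whose last vowel is 'e' or 'o' add -ovi.
So vepbul → vepbal.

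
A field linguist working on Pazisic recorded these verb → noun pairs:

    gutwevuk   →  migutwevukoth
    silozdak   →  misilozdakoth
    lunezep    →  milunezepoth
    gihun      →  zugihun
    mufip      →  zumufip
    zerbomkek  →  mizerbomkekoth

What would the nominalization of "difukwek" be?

midifukwekoth

lunezep and mufip both end in -p yet inflect differently (milunezepoth, zumufip), so the final letter is not what conditions the rule; the number of vowels is.
"difukwek" has 3 vowels. The stems with 3 vowels (silozdak → misilozdakoth, zerbomkek → mizerbomkekoth, gutwevuk → migutwevukoth) add mi- … -oth around the stem.
The other pattern: stems with 2 vowels add the prefix zu-.
So difukwek → midifukwekoth.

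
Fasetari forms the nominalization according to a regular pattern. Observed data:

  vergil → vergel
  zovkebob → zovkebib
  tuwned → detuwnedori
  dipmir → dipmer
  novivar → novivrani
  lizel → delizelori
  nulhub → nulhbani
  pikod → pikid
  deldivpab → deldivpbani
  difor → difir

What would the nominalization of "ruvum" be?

ruvmani

difor and novivar both end in -r yet inflect differently (difir, novivrani), so the final letter is not what conditions the rule; the last vowel is.
"ruvum" has last vowel 'u'. The one such stem in the data (nulhub → nulhbani) deletes the last vowel and adds -ani (as do novivar, deldivpab), so the same rule applies.
So ruvum → ruvmani.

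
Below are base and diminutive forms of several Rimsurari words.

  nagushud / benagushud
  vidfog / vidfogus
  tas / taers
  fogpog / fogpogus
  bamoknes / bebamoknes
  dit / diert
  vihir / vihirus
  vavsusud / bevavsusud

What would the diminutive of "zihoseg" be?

bezihoseg

tas and bamoknes both end in -s yet inflect differently (taers, bebamoknes), so the final letter is not what conditions the rule; the number of vowels is.
"zihoseg" has 3 vowels. The stems with 3 vowels (nagushud → benagushud, vavsusud → bevavsusud, bamoknes → bebamoknes) add the prefix be-.
The other patterns: stems with 1 vowel insert -er- after the first vowel; stems with 2 vowels add -us.
So zihoseg → bezihoseg.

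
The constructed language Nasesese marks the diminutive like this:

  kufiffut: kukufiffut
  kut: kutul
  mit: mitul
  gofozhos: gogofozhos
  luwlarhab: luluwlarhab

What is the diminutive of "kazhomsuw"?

kufiffut and mit both end in -t yet inflect differently (kukufiffut, mitul), so the final letter is not what conditions the rule; the number of vowels is.
"kazhomsuw" has 3 vowels. The stems with 3 vowels (kufiffut → kukufiffut, gofozhos → gogofozhos, luwlarhab → luluwlarhab) repeat the first consonant+vowel as a prefix.
The other pattern: stems with 1 vowel add -ul.
So kazhomsuw → kakazhomsuw.

kakazhomsuw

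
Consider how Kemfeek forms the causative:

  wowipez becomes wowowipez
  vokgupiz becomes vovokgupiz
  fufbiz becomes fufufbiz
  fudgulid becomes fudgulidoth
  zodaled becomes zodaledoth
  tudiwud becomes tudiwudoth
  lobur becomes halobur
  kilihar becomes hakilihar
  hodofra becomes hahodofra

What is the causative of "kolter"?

hakolter

vokgupiz and fudgulid both have last vowel 'i' yet inflect differently (vovokgupiz, fudgulidoth), so the last vowel is not what conditions the rule; the final letter is.
"kolter" ends in -r. The stems ending in -r (lobur → halobur, kilihar → hakilihar) add the prefix ha-.
The other patterns: stems ending in -z repeat the first consonant+vowel as a prefix; stems ending in -d add -oth.
So kolter → hakolter.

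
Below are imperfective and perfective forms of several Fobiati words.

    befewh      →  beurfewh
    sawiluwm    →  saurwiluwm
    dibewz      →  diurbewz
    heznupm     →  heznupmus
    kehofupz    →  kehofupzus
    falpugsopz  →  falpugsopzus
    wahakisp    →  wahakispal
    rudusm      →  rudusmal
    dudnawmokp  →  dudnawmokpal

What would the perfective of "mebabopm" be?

sawiluwm and heznupm both end in -m yet inflect differently (saurwiluwm, heznupmus), so the final letter is not what conditions the rule; the second-to-last letter is.
"mebabopm" has second-to-last letter 'p'. The stems whose second-to-last letter is 'p' (heznupm → heznupmus, kehofupz → kehofupzus, falpugsopz → falpugsopzus) add -us.
So mebabopm → mebabopmus.

mebabopmus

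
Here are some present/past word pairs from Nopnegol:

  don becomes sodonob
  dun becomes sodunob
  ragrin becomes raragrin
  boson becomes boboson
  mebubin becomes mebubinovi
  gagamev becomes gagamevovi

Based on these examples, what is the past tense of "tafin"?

"tafin" has 2 vowels. The stems with 2 vowels (ragrin → raragrin, boson → boboson) repeat the first consonant+vowel as a prefix.
The other patterns: stems with 1 vowel add so- … -ob around the stem; stems with 3 vowels add -ovi.
So tafin → tatafin.

tatafin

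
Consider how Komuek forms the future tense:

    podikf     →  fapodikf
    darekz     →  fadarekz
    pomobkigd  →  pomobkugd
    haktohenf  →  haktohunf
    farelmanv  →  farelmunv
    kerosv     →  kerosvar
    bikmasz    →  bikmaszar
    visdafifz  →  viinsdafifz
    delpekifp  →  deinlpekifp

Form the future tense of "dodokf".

"dodokf" has second-to-last letter 'k'. The stems whose second-to-last letter is 'k' (podikf → fapodikf, darekz → fadarekz) add the prefix fa-.
So dodokf → fadodokf.

fadodokf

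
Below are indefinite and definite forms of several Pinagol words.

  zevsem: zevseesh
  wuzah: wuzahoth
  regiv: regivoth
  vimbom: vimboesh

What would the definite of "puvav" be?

"puvav" ends in -v. The one such stem in the data (regiv → regivoth) adds -oth, so the same rule applies.
The other pattern: stems ending in -m drop the final letter and add -esh.
So puvav → puvavoth.

puvavoth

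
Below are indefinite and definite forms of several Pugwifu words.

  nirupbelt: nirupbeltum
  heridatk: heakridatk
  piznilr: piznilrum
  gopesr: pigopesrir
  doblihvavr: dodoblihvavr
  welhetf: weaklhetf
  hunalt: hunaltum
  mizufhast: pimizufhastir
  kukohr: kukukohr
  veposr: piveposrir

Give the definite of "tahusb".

veposr and piznilr both end in -r yet inflect differently (piveposrir, piznilrum), so the final letter is not what conditions the rule; the second-to-last letter is.
"tahusb" has second-to-last letter 's'. The stems whose second-to-last letter is 's' (mizufhast → pimizufhastir, veposr → piveposrir, gopesr → pigopesrir) add pi- … -ir around the stem.
The other patterns: stems whose second-to-last letter is 'l' add -um; stems whose second-to-last letter is 't' insert -ak- after the first vowel; stems whose second-to-last letter is 'h' or 'v' repeat the first consonant+vowel as a prefix.
So tahusb → pitahusbir.

pitahusbir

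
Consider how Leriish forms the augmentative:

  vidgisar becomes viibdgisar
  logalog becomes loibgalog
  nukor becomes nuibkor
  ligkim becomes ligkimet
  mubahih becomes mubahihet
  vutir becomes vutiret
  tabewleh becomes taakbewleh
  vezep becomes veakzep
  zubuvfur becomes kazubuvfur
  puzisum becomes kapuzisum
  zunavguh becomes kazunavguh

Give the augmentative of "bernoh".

beibrnoh

"bernoh" has last vowel 'o'. The stems whose last vowel is 'o' (logalog → loibgalog, nukor → nuibkor) insert -ib- after the first vowel.
The other patterns: stems whose last vowel is 'i' add -et; stems whose last vowel is 'e' insert -ak- after the first vowel; stems whose last vowel is 'u' add the prefix ka-.
So bernoh → beibrnoh.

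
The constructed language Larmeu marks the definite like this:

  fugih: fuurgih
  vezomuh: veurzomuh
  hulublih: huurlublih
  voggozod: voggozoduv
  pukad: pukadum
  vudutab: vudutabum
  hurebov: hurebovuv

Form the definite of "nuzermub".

voggozod and pukad both end in -d yet inflect differently (voggozoduv, pukadum), so the final letter is not what conditions the rule; the last vowel is.
"nuzermub" has last vowel 'u'. The one such stem in the data (vezomuh → veurzomuh) inserts -ur- after the first vowel (as do fugih, hulublih), so the same rule applies.
The other patterns: stems whose last vowel is 'o' add -uv; stems whose last vowel is 'a' add -um.
So nuzermub → nuurzermub.

nuurzermub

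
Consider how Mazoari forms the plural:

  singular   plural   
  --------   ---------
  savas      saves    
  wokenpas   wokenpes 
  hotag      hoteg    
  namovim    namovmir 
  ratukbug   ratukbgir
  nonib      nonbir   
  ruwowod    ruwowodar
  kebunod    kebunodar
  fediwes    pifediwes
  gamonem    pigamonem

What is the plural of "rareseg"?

hotag and ratukbug both end in -g yet inflect differently (hoteg, ratukbgir), so the final letter is not what conditions the rule; the last vowel is.
"rareseg" has last vowel 'e'. The stems whose last vowel is 'e' (fediwes → pifediwes, gamonem → pigamonem) add the prefix pi-.
The other patterns: stems whose last vowel is 'a' change the last vowel to 'e'; stems whose last vowel is 'i' or 'u' delete the last vowel and add -ir; stems whose last vowel is 'o' add -ar.
So rareseg → pirareseg.

pirareseg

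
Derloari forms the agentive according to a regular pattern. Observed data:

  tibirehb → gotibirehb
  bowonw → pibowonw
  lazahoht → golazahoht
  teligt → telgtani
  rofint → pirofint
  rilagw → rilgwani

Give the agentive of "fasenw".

lazahoht and rofint both end in -t yet inflect differently (golazahoht, pirofint), so the final letter is not what conditions the rule; the second-to-last letter is.
"fasenw" has second-to-last letter 'n'. The stems whose second-to-last letter is 'n' (bowonw → pibowonw, rofint → pirofint) add the prefix pi-.
The other patterns: stems whose second-to-last letter is 'h' add the prefix go-; stems whose second-to-last letter is 'g' delete the last vowel and add -ani.
So fasenw → pifasenw.

pifasenw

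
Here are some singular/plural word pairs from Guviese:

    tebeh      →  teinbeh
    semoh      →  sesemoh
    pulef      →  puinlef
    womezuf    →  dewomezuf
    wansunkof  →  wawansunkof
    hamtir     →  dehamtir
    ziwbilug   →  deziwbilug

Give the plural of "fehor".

pulef and wansunkof both end in -f yet inflect differently (puinlef, wawansunkof), so the final letter is not what conditions the rule; the last vowel is.
"fehor" has last vowel 'o'. The stems whose last vowel is 'o' (wansunkof → wawansunkof, semoh → sesemoh) repeat the first consonant+vowel as a prefix.
So fehor → fefehor.

fefehor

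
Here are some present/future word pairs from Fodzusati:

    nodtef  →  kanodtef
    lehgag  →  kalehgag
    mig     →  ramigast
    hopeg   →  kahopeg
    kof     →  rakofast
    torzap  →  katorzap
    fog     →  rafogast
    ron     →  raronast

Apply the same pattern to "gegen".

kagegen

fog and hopeg both end in -g yet inflect differently (rafogast, kahopeg), so the final letter is not what conditions the rule; the number of vowels is.
"gegen" has 2 vowels. The stems with 2 vowels (hopeg → kahopeg, lehgag → kalehgag, torzap → katorzap) add the prefix ka-.
So gegen → kagegen.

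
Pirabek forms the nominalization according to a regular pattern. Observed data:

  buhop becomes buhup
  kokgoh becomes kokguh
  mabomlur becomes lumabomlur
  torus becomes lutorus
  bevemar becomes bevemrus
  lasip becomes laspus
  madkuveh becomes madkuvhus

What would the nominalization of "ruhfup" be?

luruhfup

mabomlur and bevemar both end in -r yet inflect differently (lumabomlur, bevemrus), so the final letter is not what conditions the rule; the last vowel is.
"ruhfup" has last vowel 'u'. The stems whose last vowel is 'u' (mabomlur → lumabomlur, torus → lutorus) add the prefix lu-.
The other patterns: stems whose last vowel is 'o' change the last vowel to 'u'; stems whose last vowel is 'a', 'e' or 'i' delete the last vowel and add -us.
So ruhfup → luruhfup.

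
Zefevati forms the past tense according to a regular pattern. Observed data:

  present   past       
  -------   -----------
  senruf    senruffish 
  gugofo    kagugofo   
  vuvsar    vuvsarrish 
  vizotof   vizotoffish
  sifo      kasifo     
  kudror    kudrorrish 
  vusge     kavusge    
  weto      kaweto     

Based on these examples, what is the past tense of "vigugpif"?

vigugpiffish

weto and vizotof both have last vowel 'o' yet inflect differently (kaweto, vizotoffish), so the last vowel is not what conditions the rule; whether the stem ends in a vowel or a consonant is.
"vigugpif" ends in a consonant. The stems ending in a consonant (vizotof → vizotoffish, vuvsar → vuvsarrish, kudror → kudrorrish) double the final consonant and add -ish.
So vigugpif → vigugpiffish.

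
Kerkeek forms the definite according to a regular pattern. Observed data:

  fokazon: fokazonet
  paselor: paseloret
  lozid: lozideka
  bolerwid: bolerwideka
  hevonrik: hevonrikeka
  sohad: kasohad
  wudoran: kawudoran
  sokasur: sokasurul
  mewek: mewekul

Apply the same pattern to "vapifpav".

"vapifpav" has last vowel 'a'. The stems whose last vowel is 'a' (sohad → kasohad, wudoran → kawudoran) add the prefix ka-.
So vapifpav → kavapifpav.

kavapifpav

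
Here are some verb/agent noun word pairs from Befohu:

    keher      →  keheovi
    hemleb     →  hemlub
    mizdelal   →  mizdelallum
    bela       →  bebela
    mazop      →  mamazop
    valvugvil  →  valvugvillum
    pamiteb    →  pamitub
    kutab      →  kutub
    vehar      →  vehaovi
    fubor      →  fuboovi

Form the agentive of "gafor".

vehar and kutab both have last vowel 'a' yet inflect differently (vehaovi, kutub), so the last vowel is not what conditions the rule; the final letter is.
"gafor" ends in -r. The stems ending in -r (keher → keheovi, fubor → fuboovi, vehar → vehaovi) drop the final letter and add -ovi.
The other patterns: stems ending in -b change the last vowel to 'u'; stems ending in -l double the final consonant and add -um; stems ending in -a or -p repeat the first consonant+vowel as a prefix.
So gafor → gafoovi.

gafoovi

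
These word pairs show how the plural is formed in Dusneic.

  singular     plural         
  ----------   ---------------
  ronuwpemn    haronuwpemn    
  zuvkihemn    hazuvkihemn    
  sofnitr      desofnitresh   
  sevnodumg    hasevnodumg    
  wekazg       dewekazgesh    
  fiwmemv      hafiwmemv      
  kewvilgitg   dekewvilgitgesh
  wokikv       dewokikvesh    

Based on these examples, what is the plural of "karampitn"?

dekarampitnesh

fiwmemv and wokikv both end in -v yet inflect differently (hafiwmemv, dewokikvesh), so the final letter is not what conditions the rule; the second-to-last letter is.
"karampitn" has second-to-last letter 't'. The stems whose second-to-last letter is 't' (sofnitr → desofnitresh, kewvilgitg → dekewvilgitgesh) add de- … -esh around the stem.
The other pattern: stems whose second-to-last letter is 'm' add the prefix ha-.
So karampitn → dekarampitnesh.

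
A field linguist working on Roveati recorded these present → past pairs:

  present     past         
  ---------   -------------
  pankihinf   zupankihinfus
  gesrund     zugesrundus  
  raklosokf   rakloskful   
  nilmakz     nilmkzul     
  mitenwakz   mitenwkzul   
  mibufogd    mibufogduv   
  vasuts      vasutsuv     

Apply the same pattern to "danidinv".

zudanidinvus

pankihinf and raklosokf both end in -f yet inflect differently (zupankihinfus, rakloskful), so the final letter is not what conditions the rule; the second-to-last letter is.
"danidinv" has second-to-last letter 'n'. The stems whose second-to-last letter is 'n' (pankihinf → zupankihinfus, gesrund → zugesrundus) add zu- … -us around the stem.
The other patterns: stems whose second-to-last letter is 'k' delete the last vowel and add -ul; stems whose second-to-last letter is 'g' or 't' add -uv.
So danidinv → zudanidinvus.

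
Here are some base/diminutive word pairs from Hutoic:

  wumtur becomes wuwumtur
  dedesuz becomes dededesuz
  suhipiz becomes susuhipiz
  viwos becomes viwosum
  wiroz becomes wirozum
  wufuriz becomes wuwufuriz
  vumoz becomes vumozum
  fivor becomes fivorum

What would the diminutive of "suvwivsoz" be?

"suvwivsoz" has last vowel 'o'. The stems whose last vowel is 'o' (vumoz → vumozum, wiroz → wirozum, viwos → viwosum) add -um.
The other pattern: stems whose last vowel is 'i' or 'u' repeat the first consonant+vowel as a prefix.
So suvwivsoz → suvwivsozum.

suvwivsozum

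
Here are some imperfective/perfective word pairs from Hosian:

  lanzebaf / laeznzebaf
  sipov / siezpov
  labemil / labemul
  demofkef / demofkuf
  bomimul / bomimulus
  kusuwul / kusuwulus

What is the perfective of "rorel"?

"rorel" has last vowel 'e'. The one such stem in the data (demofkef → demofkuf) changes the last vowel to 'u' (as does labemil), so the same rule applies.
So rorel → rorul.

rorul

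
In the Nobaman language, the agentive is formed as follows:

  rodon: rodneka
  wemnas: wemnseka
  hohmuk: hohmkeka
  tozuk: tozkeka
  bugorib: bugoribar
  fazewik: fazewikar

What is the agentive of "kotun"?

kotneka

"kotun" has 2 vowels. The stems with 2 vowels (rodon → rodneka, wemnas → wemnseka, hohmuk → hohmkeka) delete the last vowel and add -eka.
So kotun → kotneka.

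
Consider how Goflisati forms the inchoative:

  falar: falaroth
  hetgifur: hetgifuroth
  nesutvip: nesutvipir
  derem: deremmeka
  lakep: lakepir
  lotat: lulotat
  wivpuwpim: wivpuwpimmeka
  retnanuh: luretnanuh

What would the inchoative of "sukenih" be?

lusukenih

"sukenih" ends in -h. The one such stem in the data (retnanuh → luretnanuh) adds the prefix lu-, so the same rule applies.
So sukenih → lusukenih.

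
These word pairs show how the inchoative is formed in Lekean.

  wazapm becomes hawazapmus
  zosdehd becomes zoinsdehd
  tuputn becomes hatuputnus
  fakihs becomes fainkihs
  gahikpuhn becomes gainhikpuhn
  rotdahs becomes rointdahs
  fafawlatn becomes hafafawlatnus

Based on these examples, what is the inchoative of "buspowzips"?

habuspowzipsus

gahikpuhn and fafawlatn both end in -n yet inflect differently (gainhikpuhn, hafafawlatnus), so the final letter is not what conditions the rule; the second-to-last letter is.
"buspowzips" has second-to-last letter 'p'. The one such stem in the data (wazapm → hawazapmus) adds ha- … -us around the stem, so the same rule applies.
The other pattern: stems whose second-to-last letter is 'h' insert -in- after the first vowel.
So buspowzips → habuspowzipsus.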